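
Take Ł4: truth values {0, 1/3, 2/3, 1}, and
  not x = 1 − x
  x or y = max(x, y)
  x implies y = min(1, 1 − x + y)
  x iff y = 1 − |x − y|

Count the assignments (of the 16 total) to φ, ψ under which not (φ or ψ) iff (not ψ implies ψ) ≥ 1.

3

φ = 0, ψ = 0 ↦ 0  <
φ = 0, ψ = 1/3 ↦ 1  ≥
φ = 0, ψ = 2/3 ↦ 1/3  <
φ = 0, ψ = 1 ↦ 0  <
φ = 1/3, ψ = 0 ↦ 1/3  <
φ = 1/3, ψ = 1/3 ↦ 1  ≥
φ = 1/3, ψ = 2/3 ↦ 1/3  <
φ = 1/3, ψ = 1 ↦ 0  <
φ = 2/3, ψ = 0 ↦ 2/3  <
φ = 2/3, ψ = 1/3 ↦ 2/3  <
φ = 2/3, ψ = 2/3 ↦ 1/3  <
φ = 2/3, ψ = 1 ↦ 0  <
φ = 1, ψ = 0 ↦ 1  ≥
φ = 1, ψ = 1/3 ↦ 1/3  <
φ = 1, ψ = 2/3 ↦ 0  <
φ = 1, ψ = 1 ↦ 0  <
So 3 of the 16 assignments meet the threshold.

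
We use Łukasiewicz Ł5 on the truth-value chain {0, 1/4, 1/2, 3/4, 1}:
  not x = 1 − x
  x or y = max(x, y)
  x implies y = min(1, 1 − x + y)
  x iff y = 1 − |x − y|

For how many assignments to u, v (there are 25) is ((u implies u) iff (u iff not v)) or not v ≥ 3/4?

value 1: 9 assignments (counts)
value 3/4: 9 assignments (counts)
value 1/2: 4 assignments
value 1/4: 2 assignments
value 0: 1 assignment
So 18 of the 25 assignments meet the threshold.

18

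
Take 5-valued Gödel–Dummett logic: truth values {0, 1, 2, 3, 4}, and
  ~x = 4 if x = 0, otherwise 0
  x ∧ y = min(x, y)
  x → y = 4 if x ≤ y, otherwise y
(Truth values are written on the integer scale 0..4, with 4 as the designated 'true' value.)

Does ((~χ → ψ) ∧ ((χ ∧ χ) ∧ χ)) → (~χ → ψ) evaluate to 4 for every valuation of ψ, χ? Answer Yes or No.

At ψ = 3, χ = 2, for instance:
~χ = ~2 = 0
~χ → ψ = 0 → 3 = 4
χ ∧ χ = 2 ∧ 2 = 2
(χ ∧ χ) ∧ χ = 2 ∧ 2 = 2
(~χ → ψ) ∧ ((χ ∧ χ) ∧ χ) = 4 ∧ 2 = 2
((~χ → ψ) ∧ ((χ ∧ χ) ∧ χ)) → (~χ → ψ) = 2 → 4 = 4
and checking the remaining 24 assignments likewise gives ≥ 4 in every case.

Yes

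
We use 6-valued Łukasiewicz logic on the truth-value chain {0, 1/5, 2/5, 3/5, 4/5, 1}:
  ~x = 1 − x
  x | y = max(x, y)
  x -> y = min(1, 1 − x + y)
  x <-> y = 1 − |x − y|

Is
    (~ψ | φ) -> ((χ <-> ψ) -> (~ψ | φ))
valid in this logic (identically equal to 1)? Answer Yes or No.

At φ = 0, ψ = 4/5, χ = 3/5, for instance:
~ψ = ~4/5 = 1/5
~ψ | φ = 1/5 | 0 = 1/5
χ <-> ψ = 3/5 <-> 4/5 = 4/5
(χ <-> ψ) -> (~ψ | φ) = 4/5 -> 1/5 = 2/5
(~ψ | φ) -> ((χ <-> ψ) -> (~ψ | φ)) = 1/5 -> 2/5 = 1
and checking the remaining 215 assignments likewise gives ≥ 1 in every case.

Yes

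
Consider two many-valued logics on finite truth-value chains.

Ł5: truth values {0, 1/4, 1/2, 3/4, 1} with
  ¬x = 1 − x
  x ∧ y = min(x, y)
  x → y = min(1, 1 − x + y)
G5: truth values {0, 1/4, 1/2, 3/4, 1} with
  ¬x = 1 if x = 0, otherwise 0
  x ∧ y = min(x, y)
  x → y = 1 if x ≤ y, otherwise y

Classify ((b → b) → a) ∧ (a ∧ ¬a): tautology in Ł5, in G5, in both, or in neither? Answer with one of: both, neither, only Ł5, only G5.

neither

In Ł5: at a = 0, b = 0 the value is 0 — not a tautology.
In G5: at a = 0, b = 0 the value is 0 — not a tautology.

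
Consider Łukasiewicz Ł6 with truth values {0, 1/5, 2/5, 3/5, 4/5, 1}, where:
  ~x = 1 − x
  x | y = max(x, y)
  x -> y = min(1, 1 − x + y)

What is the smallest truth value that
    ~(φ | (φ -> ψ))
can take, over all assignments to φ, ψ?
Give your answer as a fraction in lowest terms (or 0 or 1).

0

Take φ = 0, ψ = 0:
φ -> ψ = 0 -> 0 = 1
φ | (φ -> ψ) = 0 | 1 = 1
~(φ | (φ -> ψ)) = ~1 = 0
No assignment yields a value below 0, so this is the minimum.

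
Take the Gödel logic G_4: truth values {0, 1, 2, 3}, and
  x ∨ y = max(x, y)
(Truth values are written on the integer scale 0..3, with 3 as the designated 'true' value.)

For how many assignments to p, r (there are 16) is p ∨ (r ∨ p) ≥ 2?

p = 0, r = 0 ↦ 0  <
p = 0, r = 1 ↦ 1  <
p = 0, r = 2 ↦ 2  ≥
p = 0, r = 3 ↦ 3  ≥
p = 1, r = 0 ↦ 1  <
p = 1, r = 1 ↦ 1  <
p = 1, r = 2 ↦ 2  ≥
p = 1, r = 3 ↦ 3  ≥
p = 2, r = 0 ↦ 2  ≥
p = 2, r = 1 ↦ 2  ≥
p = 2, r = 2 ↦ 2  ≥
p = 2, r = 3 ↦ 3  ≥
p = 3, r = 0 ↦ 3  ≥
p = 3, r = 1 ↦ 3  ≥
p = 3, r = 2 ↦ 3  ≥
p = 3, r = 3 ↦ 3  ≥
So 12 of the 16 assignments meet the threshold.

12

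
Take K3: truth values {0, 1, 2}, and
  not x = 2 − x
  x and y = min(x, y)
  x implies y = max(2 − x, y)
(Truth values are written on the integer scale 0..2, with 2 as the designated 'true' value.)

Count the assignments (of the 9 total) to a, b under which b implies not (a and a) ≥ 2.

5

a = 0, b = 0 ↦ 2  ≥
a = 0, b = 1 ↦ 2  ≥
a = 0, b = 2 ↦ 2  ≥
a = 1, b = 0 ↦ 2  ≥
a = 1, b = 1 ↦ 1  <
a = 1, b = 2 ↦ 1  <
a = 2, b = 0 ↦ 2  ≥
a = 2, b = 1 ↦ 1  <
a = 2, b = 2 ↦ 0  <
So 5 of the 9 assignments meet the threshold.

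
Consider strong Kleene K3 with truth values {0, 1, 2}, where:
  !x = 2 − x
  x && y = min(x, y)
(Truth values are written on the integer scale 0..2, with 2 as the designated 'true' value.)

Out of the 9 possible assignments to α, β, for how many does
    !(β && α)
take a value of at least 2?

α = 0, β = 0 ↦ 2  ≥
α = 0, β = 1 ↦ 2  ≥
α = 0, β = 2 ↦ 2  ≥
α = 1, β = 0 ↦ 2  ≥
α = 1, β = 1 ↦ 1  <
α = 1, β = 2 ↦ 1  <
α = 2, β = 0 ↦ 2  ≥
α = 2, β = 1 ↦ 1  <
α = 2, β = 2 ↦ 0  <
So 5 of the 9 assignments meet the threshold.

5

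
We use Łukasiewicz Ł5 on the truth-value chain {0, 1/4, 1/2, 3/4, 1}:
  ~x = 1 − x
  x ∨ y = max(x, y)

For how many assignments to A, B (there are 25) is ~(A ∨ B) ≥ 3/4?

value 1: 1 assignment (counts)
value 3/4: 3 assignments (counts)
value 1/2: 5 assignments
value 1/4: 7 assignments
value 0: 9 assignments
So 4 of the 25 assignments meet the threshold.

4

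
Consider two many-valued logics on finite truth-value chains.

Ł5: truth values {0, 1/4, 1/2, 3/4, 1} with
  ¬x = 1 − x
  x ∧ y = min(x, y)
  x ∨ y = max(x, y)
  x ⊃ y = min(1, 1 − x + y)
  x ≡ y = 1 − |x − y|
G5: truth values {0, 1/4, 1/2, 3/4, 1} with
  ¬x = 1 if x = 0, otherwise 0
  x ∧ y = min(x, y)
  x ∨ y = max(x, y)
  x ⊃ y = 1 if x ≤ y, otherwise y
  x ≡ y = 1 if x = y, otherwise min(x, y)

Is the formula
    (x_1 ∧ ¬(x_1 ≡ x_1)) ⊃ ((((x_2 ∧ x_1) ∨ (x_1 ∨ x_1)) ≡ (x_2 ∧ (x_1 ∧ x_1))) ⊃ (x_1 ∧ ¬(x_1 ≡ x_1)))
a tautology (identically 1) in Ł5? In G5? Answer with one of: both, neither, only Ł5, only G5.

In Ł5: every assignment gives 1 — tautology.
In G5: every assignment gives 1 — tautology.

both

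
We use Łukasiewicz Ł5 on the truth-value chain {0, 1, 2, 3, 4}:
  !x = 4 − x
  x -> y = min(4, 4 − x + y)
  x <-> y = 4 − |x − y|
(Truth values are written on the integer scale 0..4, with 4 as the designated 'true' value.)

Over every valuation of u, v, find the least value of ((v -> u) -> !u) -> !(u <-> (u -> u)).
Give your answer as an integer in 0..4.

Take u = 2, v = 4:
v -> u = 4 -> 2 = 2
!u = !2 = 2
(v -> u) -> !u = 2 -> 2 = 4
u -> u = 2 -> 2 = 4
u <-> (u -> u) = 2 <-> 4 = 2
!(u <-> (u -> u)) = !2 = 2
((v -> u) -> !u) -> !(u <-> (u -> u)) = 4 -> 2 = 2
No assignment yields a value below 2, so this is the minimum.

2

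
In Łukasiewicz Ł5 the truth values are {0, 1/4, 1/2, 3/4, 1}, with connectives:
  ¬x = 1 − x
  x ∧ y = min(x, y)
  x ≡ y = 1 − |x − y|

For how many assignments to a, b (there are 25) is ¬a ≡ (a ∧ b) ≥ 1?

value 1: 5 assignments (counts)
value 3/4: 4 assignments
value 1/2: 8 assignments
value 1/4: 2 assignments
value 0: 6 assignments
So 5 of the 25 assignments meet the threshold.

5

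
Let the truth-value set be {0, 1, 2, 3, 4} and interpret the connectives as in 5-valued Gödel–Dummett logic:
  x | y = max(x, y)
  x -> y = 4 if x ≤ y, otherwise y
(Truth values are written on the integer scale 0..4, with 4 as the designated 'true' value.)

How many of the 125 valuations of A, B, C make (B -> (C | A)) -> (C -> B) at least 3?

value 4: 75 assignments (counts)
value 3: 5 assignments (counts)
value 2: 10 assignments
value 1: 15 assignments
value 0: 20 assignments
So 80 of the 125 assignments meet the threshold.

80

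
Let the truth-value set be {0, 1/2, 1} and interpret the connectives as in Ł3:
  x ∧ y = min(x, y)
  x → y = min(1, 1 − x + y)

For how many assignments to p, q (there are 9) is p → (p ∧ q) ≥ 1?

p = 0, q = 0 ↦ 1  ≥
p = 0, q = 1/2 ↦ 1  ≥
p = 0, q = 1 ↦ 1  ≥
p = 1/2, q = 0 ↦ 1/2  <
p = 1/2, q = 1/2 ↦ 1  ≥
p = 1/2, q = 1 ↦ 1  ≥
p = 1, q = 0 ↦ 0  <
p = 1, q = 1/2 ↦ 1/2  <
p = 1, q = 1 ↦ 1  ≥
So 6 of the 9 assignments meet the threshold.

6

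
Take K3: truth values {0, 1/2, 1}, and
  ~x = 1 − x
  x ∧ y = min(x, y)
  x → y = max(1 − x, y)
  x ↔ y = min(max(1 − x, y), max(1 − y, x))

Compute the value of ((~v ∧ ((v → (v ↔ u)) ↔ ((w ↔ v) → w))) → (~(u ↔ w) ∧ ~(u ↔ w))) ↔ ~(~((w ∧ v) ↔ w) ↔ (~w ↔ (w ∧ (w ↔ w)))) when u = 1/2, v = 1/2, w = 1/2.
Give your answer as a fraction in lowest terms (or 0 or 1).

1/2

~v = ~1/2 = 1/2
v ↔ u = 1/2 ↔ 1/2 = 1/2
v → (v ↔ u) = 1/2 → 1/2 = 1/2
w ↔ v = 1/2 ↔ 1/2 = 1/2
(w ↔ v) → w = 1/2 → 1/2 = 1/2
(v → (v ↔ u)) ↔ ((w ↔ v) → w) = 1/2 ↔ 1/2 = 1/2
~v ∧ ((v → (v ↔ u)) ↔ ((w ↔ v) → w)) = 1/2 ∧ 1/2 = 1/2
u ↔ w = 1/2 ↔ 1/2 = 1/2
~(u ↔ w) = ~1/2 = 1/2
u ↔ w = 1/2 ↔ 1/2 = 1/2
~(u ↔ w) = ~1/2 = 1/2
~(u ↔ w) ∧ ~(u ↔ w) = 1/2 ∧ 1/2 = 1/2
(~v ∧ ((v → (v ↔ u)) ↔ ((w ↔ v) → w))) → (~(u ↔ w) ∧ ~(u ↔ w)) = 1/2 → 1/2 = 1/2
w ∧ v = 1/2 ∧ 1/2 = 1/2
(w ∧ v) ↔ w = 1/2 ↔ 1/2 = 1/2
~((w ∧ v) ↔ w) = ~1/2 = 1/2
~w = ~1/2 = 1/2
w ↔ w = 1/2 ↔ 1/2 = 1/2
w ∧ (w ↔ w) = 1/2 ∧ 1/2 = 1/2
~w ↔ (w ∧ (w ↔ w)) = 1/2 ↔ 1/2 = 1/2
~((w ∧ v) ↔ w) ↔ (~w ↔ (w ∧ (w ↔ w))) = 1/2 ↔ 1/2 = 1/2
~(~((w ∧ v) ↔ w) ↔ (~w ↔ (w ∧ (w ↔ w)))) = ~1/2 = 1/2
((~v ∧ ((v → (v ↔ u)) ↔ ((w ↔ v) → w))) → (~(u ↔ w) ∧ ~(u ↔ w))) ↔ ~(~((w ∧ v) ↔ w) ↔ (~w ↔ (w ∧ (w ↔ w)))) = 1/2 ↔ 1/2 = 1/2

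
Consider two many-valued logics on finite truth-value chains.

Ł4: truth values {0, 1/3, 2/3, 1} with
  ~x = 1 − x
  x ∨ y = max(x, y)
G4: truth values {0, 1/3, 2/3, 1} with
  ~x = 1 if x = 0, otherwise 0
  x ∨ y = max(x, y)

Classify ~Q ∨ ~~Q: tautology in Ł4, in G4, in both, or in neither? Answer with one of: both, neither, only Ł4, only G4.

only G4

In Ł4: at Q = 1/3 the value is 2/3 — not a tautology.
In G4: every assignment gives 1 — tautology.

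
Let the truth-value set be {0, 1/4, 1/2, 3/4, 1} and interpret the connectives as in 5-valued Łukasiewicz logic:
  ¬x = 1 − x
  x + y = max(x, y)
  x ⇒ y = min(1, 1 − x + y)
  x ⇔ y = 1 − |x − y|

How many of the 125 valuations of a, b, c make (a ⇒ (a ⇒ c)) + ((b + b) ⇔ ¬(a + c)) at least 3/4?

value 1: 101 assignments (counts)
value 3/4: 13 assignments (counts)
value 1/2: 7 assignments
value 1/4: 3 assignments
value 0: 1 assignment
So 114 of the 125 assignments meet the threshold.

114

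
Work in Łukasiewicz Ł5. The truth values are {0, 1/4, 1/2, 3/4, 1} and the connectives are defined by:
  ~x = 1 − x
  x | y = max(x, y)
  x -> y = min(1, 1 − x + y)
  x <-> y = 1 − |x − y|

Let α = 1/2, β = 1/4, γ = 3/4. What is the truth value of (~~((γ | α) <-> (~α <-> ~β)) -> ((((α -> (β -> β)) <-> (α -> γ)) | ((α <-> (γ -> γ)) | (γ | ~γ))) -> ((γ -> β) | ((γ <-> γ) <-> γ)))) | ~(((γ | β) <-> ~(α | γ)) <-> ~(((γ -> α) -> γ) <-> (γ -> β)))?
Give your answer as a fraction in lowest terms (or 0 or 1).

3/4

γ | α = 3/4 | 1/2 = 3/4
~α = ~1/2 = 1/2
~β = ~1/4 = 3/4
~α <-> ~β = 1/2 <-> 3/4 = 3/4
(γ | α) <-> (~α <-> ~β) = 3/4 <-> 3/4 = 1
~((γ | α) <-> (~α <-> ~β)) = ~1 = 0
~~((γ | α) <-> (~α <-> ~β)) = ~0 = 1
β -> β = 1/4 -> 1/4 = 1
α -> (β -> β) = 1/2 -> 1 = 1
α -> γ = 1/2 -> 3/4 = 1
(α -> (β -> β)) <-> (α -> γ) = 1 <-> 1 = 1
γ -> γ = 3/4 -> 3/4 = 1
α <-> (γ -> γ) = 1/2 <-> 1 = 1/2
~γ = ~3/4 = 1/4
γ | ~γ = 3/4 | 1/4 = 3/4
(α <-> (γ -> γ)) | (γ | ~γ) = 1/2 | 3/4 = 3/4
((α -> (β -> β)) <-> (α -> γ)) | ((α <-> (γ -> γ)) | (γ | ~γ)) = 1 | 3/4 = 1
γ -> β = 3/4 -> 1/4 = 1/2
γ <-> γ = 3/4 <-> 3/4 = 1
(γ <-> γ) <-> γ = 1 <-> 3/4 = 3/4
(γ -> β) | ((γ <-> γ) <-> γ) = 1/2 | 3/4 = 3/4
(((α -> (β -> β)) <-> (α -> γ)) | ((α <-> (γ -> γ)) | (γ | ~γ))) -> ((γ -> β) | ((γ <-> γ) <-> γ)) = 1 -> 3/4 = 3/4
~~((γ | α) <-> (~α <-> ~β)) -> ((((α -> (β -> β)) <-> (α -> γ)) | ((α <-> (γ -> γ)) | (γ | ~γ))) -> ((γ -> β) | ((γ <-> γ) <-> γ))) = 1 -> 3/4 = 3/4
γ | β = 3/4 | 1/4 = 3/4
α | γ = 1/2 | 3/4 = 3/4
~(α | γ) = ~3/4 = 1/4
(γ | β) <-> ~(α | γ) = 3/4 <-> 1/4 = 1/2
γ -> α = 3/4 -> 1/2 = 3/4
(γ -> α) -> γ = 3/4 -> 3/4 = 1
γ -> β = 3/4 -> 1/4 = 1/2
((γ -> α) -> γ) <-> (γ -> β) = 1 <-> 1/2 = 1/2
~(((γ -> α) -> γ) <-> (γ -> β)) = ~1/2 = 1/2
((γ | β) <-> ~(α | γ)) <-> ~(((γ -> α) -> γ) <-> (γ -> β)) = 1/2 <-> 1/2 = 1
~(((γ | β) <-> ~(α | γ)) <-> ~(((γ -> α) -> γ) <-> (γ -> β))) = ~1 = 0
(~~((γ | α) <-> (~α <-> ~β)) -> ((((α -> (β -> β)) <-> (α -> γ)) | ((α <-> (γ -> γ)) | (γ | ~γ))) -> ((γ -> β) | ((γ <-> γ) <-> γ)))) | ~(((γ | β) <-> ~(α | γ)) <-> ~(((γ -> α) -> γ) <-> (γ -> β))) = 3/4 | 0 = 3/4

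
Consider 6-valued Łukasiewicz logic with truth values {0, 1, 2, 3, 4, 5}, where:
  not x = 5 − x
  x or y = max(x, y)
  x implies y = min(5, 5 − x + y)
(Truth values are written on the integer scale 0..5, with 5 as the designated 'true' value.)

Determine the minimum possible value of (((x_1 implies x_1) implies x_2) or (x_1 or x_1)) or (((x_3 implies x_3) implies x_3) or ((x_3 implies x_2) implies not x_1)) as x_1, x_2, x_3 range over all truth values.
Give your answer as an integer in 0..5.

Take x_1 = 2, x_2 = 0, x_3 = 0:
x_1 implies x_1 = 2 implies 2 = 5
(x_1 implies x_1) implies x_2 = 5 implies 0 = 0
x_1 or x_1 = 2 or 2 = 2
((x_1 implies x_1) implies x_2) or (x_1 or x_1) = 0 or 2 = 2
x_3 implies x_3 = 0 implies 0 = 5
(x_3 implies x_3) implies x_3 = 5 implies 0 = 0
x_3 implies x_2 = 0 implies 0 = 5
not x_1 = not 2 = 3
(x_3 implies x_2) implies not x_1 = 5 implies 3 = 3
((x_3 implies x_3) implies x_3) or ((x_3 implies x_2) implies not x_1) = 0 or 3 = 3
(((x_1 implies x_1) implies x_2) or (x_1 or x_1)) or (((x_3 implies x_3) implies x_3) or ((x_3 implies x_2) implies not x_1)) = 2 or 3 = 3
No assignment yields a value below 3, so this is the minimum.

3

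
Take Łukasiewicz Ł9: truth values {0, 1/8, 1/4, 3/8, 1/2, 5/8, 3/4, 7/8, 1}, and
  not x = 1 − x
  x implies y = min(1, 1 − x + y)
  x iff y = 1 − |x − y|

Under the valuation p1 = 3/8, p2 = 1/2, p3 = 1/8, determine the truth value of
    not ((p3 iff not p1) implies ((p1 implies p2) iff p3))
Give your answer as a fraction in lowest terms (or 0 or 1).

not p1 = not 3/8 = 5/8
p3 iff not p1 = 1/8 iff 5/8 = 1/2
p1 implies p2 = 3/8 implies 1/2 = 1
(p1 implies p2) iff p3 = 1 iff 1/8 = 1/8
(p3 iff not p1) implies ((p1 implies p2) iff p3) = 1/2 implies 1/8 = 5/8
not ((p3 iff not p1) implies ((p1 implies p2) iff p3)) = not 5/8 = 3/8

3/8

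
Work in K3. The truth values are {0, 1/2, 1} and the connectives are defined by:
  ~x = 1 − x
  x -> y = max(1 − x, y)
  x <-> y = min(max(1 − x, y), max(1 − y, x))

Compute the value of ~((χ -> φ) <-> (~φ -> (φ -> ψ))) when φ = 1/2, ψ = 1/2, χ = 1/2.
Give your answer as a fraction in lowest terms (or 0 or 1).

1/2

χ -> φ = 1/2 -> 1/2 = 1/2
~φ = ~1/2 = 1/2
φ -> ψ = 1/2 -> 1/2 = 1/2
~φ -> (φ -> ψ) = 1/2 -> 1/2 = 1/2
(χ -> φ) <-> (~φ -> (φ -> ψ)) = 1/2 <-> 1/2 = 1/2
~((χ -> φ) <-> (~φ -> (φ -> ψ))) = ~1/2 = 1/2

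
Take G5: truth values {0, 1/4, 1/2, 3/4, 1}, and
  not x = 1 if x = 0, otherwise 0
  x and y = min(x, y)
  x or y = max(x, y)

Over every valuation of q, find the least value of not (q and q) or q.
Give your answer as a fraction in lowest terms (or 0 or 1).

1/4

Take q = 1/4:
q and q = 1/4 and 1/4 = 1/4
not (q and q) = not 1/4 = 0
not (q and q) or q = 0 or 1/4 = 1/4
No assignment yields a value below 1/4, so this is the minimum.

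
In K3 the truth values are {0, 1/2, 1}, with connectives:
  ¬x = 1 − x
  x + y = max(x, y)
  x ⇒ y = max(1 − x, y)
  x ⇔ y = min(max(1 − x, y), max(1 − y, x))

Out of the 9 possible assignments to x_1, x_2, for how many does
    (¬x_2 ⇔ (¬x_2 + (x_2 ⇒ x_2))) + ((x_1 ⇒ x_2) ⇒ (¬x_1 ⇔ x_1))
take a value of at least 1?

x_1 = 0, x_2 = 0 ↦ 1  ≥
x_1 = 0, x_2 = 1/2 ↦ 1/2  <
x_1 = 0, x_2 = 1 ↦ 0  <
x_1 = 1/2, x_2 = 0 ↦ 1  ≥
x_1 = 1/2, x_2 = 1/2 ↦ 1/2  <
x_1 = 1/2, x_2 = 1 ↦ 1/2  <
x_1 = 1, x_2 = 0 ↦ 1  ≥
x_1 = 1, x_2 = 1/2 ↦ 1/2  <
x_1 = 1, x_2 = 1 ↦ 0  <
So 3 of the 9 assignments meet the threshold.

3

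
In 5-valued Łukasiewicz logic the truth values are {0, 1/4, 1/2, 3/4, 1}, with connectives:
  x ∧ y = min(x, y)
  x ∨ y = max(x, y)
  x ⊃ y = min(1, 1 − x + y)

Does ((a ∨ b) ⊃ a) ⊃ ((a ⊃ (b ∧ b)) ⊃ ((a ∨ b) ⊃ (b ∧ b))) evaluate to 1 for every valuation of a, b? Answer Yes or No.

At a = 1/2, b = 0, for instance:
a ∨ b = 1/2 ∨ 0 = 1/2
(a ∨ b) ⊃ a = 1/2 ⊃ 1/2 = 1
b ∧ b = 0 ∧ 0 = 0
a ⊃ (b ∧ b) = 1/2 ⊃ 0 = 1/2
(a ∨ b) ⊃ (b ∧ b) = 1/2 ⊃ 0 = 1/2
(a ⊃ (b ∧ b)) ⊃ ((a ∨ b) ⊃ (b ∧ b)) = 1/2 ⊃ 1/2 = 1
((a ∨ b) ⊃ a) ⊃ ((a ⊃ (b ∧ b)) ⊃ ((a ∨ b) ⊃ (b ∧ b))) = 1 ⊃ 1 = 1
and checking the remaining 24 assignments likewise gives ≥ 1 in every case.

Yes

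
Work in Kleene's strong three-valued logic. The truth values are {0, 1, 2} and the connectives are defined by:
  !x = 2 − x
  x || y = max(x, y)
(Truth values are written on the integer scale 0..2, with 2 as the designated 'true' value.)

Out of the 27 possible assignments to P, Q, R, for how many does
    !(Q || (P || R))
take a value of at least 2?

1

value 2: 1 assignment (counts)
value 1: 7 assignments
value 0: 19 assignments
So 1 of the 27 assignments meets the threshold.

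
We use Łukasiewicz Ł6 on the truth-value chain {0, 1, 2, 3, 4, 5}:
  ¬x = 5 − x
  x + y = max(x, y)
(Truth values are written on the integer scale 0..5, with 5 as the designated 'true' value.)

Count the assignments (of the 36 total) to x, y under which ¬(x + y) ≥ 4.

4

value 5: 1 assignment (counts)
value 4: 3 assignments (counts)
value 3: 5 assignments
value 2: 7 assignments
value 1: 9 assignments
value 0: 11 assignments
So 4 of the 36 assignments meet the threshold.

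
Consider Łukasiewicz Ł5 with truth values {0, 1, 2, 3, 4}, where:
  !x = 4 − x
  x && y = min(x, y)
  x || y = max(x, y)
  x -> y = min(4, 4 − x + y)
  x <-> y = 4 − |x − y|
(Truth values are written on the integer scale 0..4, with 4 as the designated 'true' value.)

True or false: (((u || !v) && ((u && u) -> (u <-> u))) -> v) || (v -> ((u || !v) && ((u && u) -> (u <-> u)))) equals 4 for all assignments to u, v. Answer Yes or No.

At u = 1, v = 2, for instance:
!v = !2 = 2
u || !v = 1 || 2 = 2
u && u = 1 && 1 = 1
u <-> u = 1 <-> 1 = 4
(u && u) -> (u <-> u) = 1 -> 4 = 4
(u || !v) && ((u && u) -> (u <-> u)) = 2 && 4 = 2
((u || !v) && ((u && u) -> (u <-> u))) -> v = 2 -> 2 = 4
v -> ((u || !v) && ((u && u) -> (u <-> u))) = 2 -> 2 = 4
(((u || !v) && ((u && u) -> (u <-> u))) -> v) || (v -> ((u || !v) && ((u && u) -> (u <-> u)))) = 4 || 4 = 4
and checking the remaining 24 assignments likewise gives ≥ 4 in every case.

Yes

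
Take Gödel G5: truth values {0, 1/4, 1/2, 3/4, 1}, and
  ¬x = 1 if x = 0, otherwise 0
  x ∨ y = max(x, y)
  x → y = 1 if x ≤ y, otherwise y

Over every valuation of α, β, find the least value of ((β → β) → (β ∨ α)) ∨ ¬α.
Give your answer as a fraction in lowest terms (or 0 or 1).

1/4

Take α = 1/4, β = 0:
β → β = 0 → 0 = 1
β ∨ α = 0 ∨ 1/4 = 1/4
(β → β) → (β ∨ α) = 1 → 1/4 = 1/4
¬α = ¬1/4 = 0
((β → β) → (β ∨ α)) ∨ ¬α = 1/4 ∨ 0 = 1/4
No assignment yields a value below 1/4, so this is the minimum.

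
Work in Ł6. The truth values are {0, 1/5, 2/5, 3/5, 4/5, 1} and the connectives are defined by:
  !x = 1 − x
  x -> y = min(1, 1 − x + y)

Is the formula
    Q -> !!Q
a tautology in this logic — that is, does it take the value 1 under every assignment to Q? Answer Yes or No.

Yes

Q = 0 ↦ 1
Q = 1/5 ↦ 1
Q = 2/5 ↦ 1
Q = 3/5 ↦ 1
Q = 4/5 ↦ 1
Q = 1 ↦ 1
Every assignment gives a value ≥ 1.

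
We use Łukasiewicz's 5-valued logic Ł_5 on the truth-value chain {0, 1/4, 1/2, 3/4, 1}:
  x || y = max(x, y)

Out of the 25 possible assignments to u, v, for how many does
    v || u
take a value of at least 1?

value 1: 9 assignments (counts)
value 3/4: 7 assignments
value 1/2: 5 assignments
value 1/4: 3 assignments
value 0: 1 assignment
So 9 of the 25 assignments meet the threshold.

9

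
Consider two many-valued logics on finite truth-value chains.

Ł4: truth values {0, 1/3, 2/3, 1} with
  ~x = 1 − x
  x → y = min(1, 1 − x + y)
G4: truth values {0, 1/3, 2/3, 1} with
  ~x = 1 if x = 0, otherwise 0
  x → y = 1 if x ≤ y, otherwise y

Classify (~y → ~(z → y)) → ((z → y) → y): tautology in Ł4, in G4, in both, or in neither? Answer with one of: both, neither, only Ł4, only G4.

only Ł4

In Ł4: every assignment gives 1 — tautology.
In G4: at y = 1/3, z = 0 the value is 1/3 — not a tautology.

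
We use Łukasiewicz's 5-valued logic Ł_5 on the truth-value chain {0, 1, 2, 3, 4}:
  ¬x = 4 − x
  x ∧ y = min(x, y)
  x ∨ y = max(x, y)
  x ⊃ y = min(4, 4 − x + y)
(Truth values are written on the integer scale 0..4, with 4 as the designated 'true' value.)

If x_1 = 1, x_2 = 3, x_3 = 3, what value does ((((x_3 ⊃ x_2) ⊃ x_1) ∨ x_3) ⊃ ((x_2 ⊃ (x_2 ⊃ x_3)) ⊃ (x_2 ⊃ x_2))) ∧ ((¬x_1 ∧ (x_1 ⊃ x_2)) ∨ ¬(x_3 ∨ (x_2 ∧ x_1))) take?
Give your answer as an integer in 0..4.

3

x_3 ⊃ x_2 = 3 ⊃ 3 = 4
(x_3 ⊃ x_2) ⊃ x_1 = 4 ⊃ 1 = 1
((x_3 ⊃ x_2) ⊃ x_1) ∨ x_3 = 1 ∨ 3 = 3
x_2 ⊃ x_3 = 3 ⊃ 3 = 4
x_2 ⊃ (x_2 ⊃ x_3) = 3 ⊃ 4 = 4
x_2 ⊃ x_2 = 3 ⊃ 3 = 4
(x_2 ⊃ (x_2 ⊃ x_3)) ⊃ (x_2 ⊃ x_2) = 4 ⊃ 4 = 4
(((x_3 ⊃ x_2) ⊃ x_1) ∨ x_3) ⊃ ((x_2 ⊃ (x_2 ⊃ x_3)) ⊃ (x_2 ⊃ x_2)) = 3 ⊃ 4 = 4
¬x_1 = ¬1 = 3
x_1 ⊃ x_2 = 1 ⊃ 3 = 4
¬x_1 ∧ (x_1 ⊃ x_2) = 3 ∧ 4 = 3
x_2 ∧ x_1 = 3 ∧ 1 = 1
x_3 ∨ (x_2 ∧ x_1) = 3 ∨ 1 = 3
¬(x_3 ∨ (x_2 ∧ x_1)) = ¬3 = 1
(¬x_1 ∧ (x_1 ⊃ x_2)) ∨ ¬(x_3 ∨ (x_2 ∧ x_1)) = 3 ∨ 1 = 3
((((x_3 ⊃ x_2) ⊃ x_1) ∨ x_3) ⊃ ((x_2 ⊃ (x_2 ⊃ x_3)) ⊃ (x_2 ⊃ x_2))) ∧ ((¬x_1 ∧ (x_1 ⊃ x_2)) ∨ ¬(x_3 ∨ (x_2 ∧ x_1))) = 4 ∧ 3 = 3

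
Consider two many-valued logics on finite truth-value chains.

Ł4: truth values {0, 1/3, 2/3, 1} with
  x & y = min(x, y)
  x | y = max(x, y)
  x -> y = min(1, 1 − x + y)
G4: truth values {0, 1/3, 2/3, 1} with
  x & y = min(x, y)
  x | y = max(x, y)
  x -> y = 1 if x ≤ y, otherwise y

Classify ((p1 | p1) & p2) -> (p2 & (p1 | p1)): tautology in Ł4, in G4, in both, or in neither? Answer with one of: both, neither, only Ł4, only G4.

In Ł4: every assignment gives 1 — tautology.
In G4: every assignment gives 1 — tautology.

both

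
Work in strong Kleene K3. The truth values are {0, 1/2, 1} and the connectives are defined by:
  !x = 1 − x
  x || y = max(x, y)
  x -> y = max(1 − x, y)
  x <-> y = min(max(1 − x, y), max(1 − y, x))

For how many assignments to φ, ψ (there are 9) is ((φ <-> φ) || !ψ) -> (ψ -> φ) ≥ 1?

φ = 0, ψ = 0 ↦ 1  ≥
φ = 0, ψ = 1/2 ↦ 1/2  <
φ = 0, ψ = 1 ↦ 0  <
φ = 1/2, ψ = 0 ↦ 1  ≥
φ = 1/2, ψ = 1/2 ↦ 1/2  <
φ = 1/2, ψ = 1 ↦ 1/2  <
φ = 1, ψ = 0 ↦ 1  ≥
φ = 1, ψ = 1/2 ↦ 1  ≥
φ = 1, ψ = 1 ↦ 1  ≥
So 5 of the 9 assignments meet the threshold.

5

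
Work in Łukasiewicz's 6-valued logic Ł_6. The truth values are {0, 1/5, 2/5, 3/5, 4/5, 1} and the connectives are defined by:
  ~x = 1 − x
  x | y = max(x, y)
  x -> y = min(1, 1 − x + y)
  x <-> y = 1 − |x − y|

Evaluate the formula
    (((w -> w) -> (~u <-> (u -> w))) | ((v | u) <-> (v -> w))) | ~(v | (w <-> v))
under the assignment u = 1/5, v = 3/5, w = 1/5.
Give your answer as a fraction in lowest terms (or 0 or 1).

w -> w = 1/5 -> 1/5 = 1
~u = ~1/5 = 4/5
u -> w = 1/5 -> 1/5 = 1
~u <-> (u -> w) = 4/5 <-> 1 = 4/5
(w -> w) -> (~u <-> (u -> w)) = 1 -> 4/5 = 4/5
v | u = 3/5 | 1/5 = 3/5
v -> w = 3/5 -> 1/5 = 3/5
(v | u) <-> (v -> w) = 3/5 <-> 3/5 = 1
((w -> w) -> (~u <-> (u -> w))) | ((v | u) <-> (v -> w)) = 4/5 | 1 = 1
w <-> v = 1/5 <-> 3/5 = 3/5
v | (w <-> v) = 3/5 | 3/5 = 3/5
~(v | (w <-> v)) = ~3/5 = 2/5
(((w -> w) -> (~u <-> (u -> w))) | ((v | u) <-> (v -> w))) | ~(v | (w <-> v)) = 1 | 2/5 = 1

1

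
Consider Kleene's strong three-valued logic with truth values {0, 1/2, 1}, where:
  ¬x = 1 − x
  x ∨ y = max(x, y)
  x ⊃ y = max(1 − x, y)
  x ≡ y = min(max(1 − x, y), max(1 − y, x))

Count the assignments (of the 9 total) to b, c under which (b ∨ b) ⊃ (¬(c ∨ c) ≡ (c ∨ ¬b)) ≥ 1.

b = 0, c = 0 ↦ 1  ≥
b = 0, c = 1/2 ↦ 1  ≥
b = 0, c = 1 ↦ 1  ≥
b = 1/2, c = 0 ↦ 1/2  <
b = 1/2, c = 1/2 ↦ 1/2  <
b = 1/2, c = 1 ↦ 1/2  <
b = 1, c = 0 ↦ 0  <
b = 1, c = 1/2 ↦ 1/2  <
b = 1, c = 1 ↦ 0  <
So 3 of the 9 assignments meet the threshold.

3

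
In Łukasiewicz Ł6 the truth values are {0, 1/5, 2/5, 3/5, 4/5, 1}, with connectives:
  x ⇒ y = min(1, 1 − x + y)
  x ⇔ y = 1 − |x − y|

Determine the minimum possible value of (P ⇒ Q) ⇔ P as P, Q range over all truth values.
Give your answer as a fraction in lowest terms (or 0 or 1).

Take P = 0, Q = 0:
P ⇒ Q = 0 ⇒ 0 = 1
(P ⇒ Q) ⇔ P = 1 ⇔ 0 = 0
No assignment yields a value below 0, so this is the minimum.

0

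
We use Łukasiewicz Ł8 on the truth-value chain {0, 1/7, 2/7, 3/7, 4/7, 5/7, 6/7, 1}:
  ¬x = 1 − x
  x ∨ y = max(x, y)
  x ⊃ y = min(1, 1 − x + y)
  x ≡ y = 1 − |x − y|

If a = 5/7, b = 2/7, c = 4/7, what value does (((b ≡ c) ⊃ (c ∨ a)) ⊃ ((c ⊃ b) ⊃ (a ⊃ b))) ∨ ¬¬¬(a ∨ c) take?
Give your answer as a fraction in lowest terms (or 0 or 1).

6/7

b ≡ c = 2/7 ≡ 4/7 = 5/7
c ∨ a = 4/7 ∨ 5/7 = 5/7
(b ≡ c) ⊃ (c ∨ a) = 5/7 ⊃ 5/7 = 1
c ⊃ b = 4/7 ⊃ 2/7 = 5/7
a ⊃ b = 5/7 ⊃ 2/7 = 4/7
(c ⊃ b) ⊃ (a ⊃ b) = 5/7 ⊃ 4/7 = 6/7
((b ≡ c) ⊃ (c ∨ a)) ⊃ ((c ⊃ b) ⊃ (a ⊃ b)) = 1 ⊃ 6/7 = 6/7
a ∨ c = 5/7 ∨ 4/7 = 5/7
¬(a ∨ c) = ¬5/7 = 2/7
¬¬(a ∨ c) = ¬2/7 = 5/7
¬¬¬(a ∨ c) = ¬5/7 = 2/7
(((b ≡ c) ⊃ (c ∨ a)) ⊃ ((c ⊃ b) ⊃ (a ⊃ b))) ∨ ¬¬¬(a ∨ c) = 6/7 ∨ 2/7 = 6/7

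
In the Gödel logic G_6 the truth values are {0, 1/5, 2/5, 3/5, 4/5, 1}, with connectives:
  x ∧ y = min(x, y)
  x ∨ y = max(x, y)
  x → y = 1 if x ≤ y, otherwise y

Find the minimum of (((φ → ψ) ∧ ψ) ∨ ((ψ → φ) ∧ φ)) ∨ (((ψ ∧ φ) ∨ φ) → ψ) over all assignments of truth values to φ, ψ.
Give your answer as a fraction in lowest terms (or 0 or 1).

Take φ = 1/5, ψ = 0:
φ → ψ = 1/5 → 0 = 0
(φ → ψ) ∧ ψ = 0 ∧ 0 = 0
ψ → φ = 0 → 1/5 = 1
(ψ → φ) ∧ φ = 1 ∧ 1/5 = 1/5
((φ → ψ) ∧ ψ) ∨ ((ψ → φ) ∧ φ) = 0 ∨ 1/5 = 1/5
ψ ∧ φ = 0 ∧ 1/5 = 0
(ψ ∧ φ) ∨ φ = 0 ∨ 1/5 = 1/5
((ψ ∧ φ) ∨ φ) → ψ = 1/5 → 0 = 0
(((φ → ψ) ∧ ψ) ∨ ((ψ → φ) ∧ φ)) ∨ (((ψ ∧ φ) ∨ φ) → ψ) = 1/5 ∨ 0 = 1/5
No assignment yields a value below 1/5, so this is the minimum.

1/5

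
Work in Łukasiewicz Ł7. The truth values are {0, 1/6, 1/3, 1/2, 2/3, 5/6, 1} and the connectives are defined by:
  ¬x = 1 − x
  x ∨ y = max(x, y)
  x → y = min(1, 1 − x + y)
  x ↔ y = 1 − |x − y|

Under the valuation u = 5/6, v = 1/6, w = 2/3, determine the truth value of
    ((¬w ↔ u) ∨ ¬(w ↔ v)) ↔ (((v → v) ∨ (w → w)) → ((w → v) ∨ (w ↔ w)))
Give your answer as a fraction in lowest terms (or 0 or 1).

¬w = ¬2/3 = 1/3
¬w ↔ u = 1/3 ↔ 5/6 = 1/2
w ↔ v = 2/3 ↔ 1/6 = 1/2
¬(w ↔ v) = ¬1/2 = 1/2
(¬w ↔ u) ∨ ¬(w ↔ v) = 1/2 ∨ 1/2 = 1/2
v → v = 1/6 → 1/6 = 1
w → w = 2/3 → 2/3 = 1
(v → v) ∨ (w → w) = 1 ∨ 1 = 1
w → v = 2/3 → 1/6 = 1/2
w ↔ w = 2/3 ↔ 2/3 = 1
(w → v) ∨ (w ↔ w) = 1/2 ∨ 1 = 1
((v → v) ∨ (w → w)) → ((w → v) ∨ (w ↔ w)) = 1 → 1 = 1
((¬w ↔ u) ∨ ¬(w ↔ v)) ↔ (((v → v) ∨ (w → w)) → ((w → v) ∨ (w ↔ w))) = 1/2 ↔ 1 = 1/2

1/2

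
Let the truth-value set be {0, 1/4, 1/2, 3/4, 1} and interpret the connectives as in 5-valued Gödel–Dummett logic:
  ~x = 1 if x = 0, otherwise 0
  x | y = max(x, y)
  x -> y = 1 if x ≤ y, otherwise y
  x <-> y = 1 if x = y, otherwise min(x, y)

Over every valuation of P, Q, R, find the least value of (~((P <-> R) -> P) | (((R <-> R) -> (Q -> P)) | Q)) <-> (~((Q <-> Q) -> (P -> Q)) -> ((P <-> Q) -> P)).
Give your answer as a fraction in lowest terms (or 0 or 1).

Take P = 0, Q = 1/4, R = 1/4:
P <-> R = 0 <-> 1/4 = 0
(P <-> R) -> P = 0 -> 0 = 1
~((P <-> R) -> P) = ~1 = 0
R <-> R = 1/4 <-> 1/4 = 1
Q -> P = 1/4 -> 0 = 0
(R <-> R) -> (Q -> P) = 1 -> 0 = 0
((R <-> R) -> (Q -> P)) | Q = 0 | 1/4 = 1/4
~((P <-> R) -> P) | (((R <-> R) -> (Q -> P)) | Q) = 0 | 1/4 = 1/4
Q <-> Q = 1/4 <-> 1/4 = 1
P -> Q = 0 -> 1/4 = 1
(Q <-> Q) -> (P -> Q) = 1 -> 1 = 1
~((Q <-> Q) -> (P -> Q)) = ~1 = 0
P <-> Q = 0 <-> 1/4 = 0
(P <-> Q) -> P = 0 -> 0 = 1
~((Q <-> Q) -> (P -> Q)) -> ((P <-> Q) -> P) = 0 -> 1 = 1
(~((P <-> R) -> P) | (((R <-> R) -> (Q -> P)) | Q)) <-> (~((Q <-> Q) -> (P -> Q)) -> ((P <-> Q) -> P)) = 1/4 <-> 1 = 1/4
No assignment yields a value below 1/4, so this is the minimum.

1/4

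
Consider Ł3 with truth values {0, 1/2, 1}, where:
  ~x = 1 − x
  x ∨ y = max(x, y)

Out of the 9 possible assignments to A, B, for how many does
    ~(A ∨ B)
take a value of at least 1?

1

A = 0, B = 0 ↦ 1  ≥
A = 0, B = 1/2 ↦ 1/2  <
A = 0, B = 1 ↦ 0  <
A = 1/2, B = 0 ↦ 1/2  <
A = 1/2, B = 1/2 ↦ 1/2  <
A = 1/2, B = 1 ↦ 0  <
A = 1, B = 0 ↦ 0  <
A = 1, B = 1/2 ↦ 0  <
A = 1, B = 1 ↦ 0  <
So 1 of the 9 assignments meets the threshold.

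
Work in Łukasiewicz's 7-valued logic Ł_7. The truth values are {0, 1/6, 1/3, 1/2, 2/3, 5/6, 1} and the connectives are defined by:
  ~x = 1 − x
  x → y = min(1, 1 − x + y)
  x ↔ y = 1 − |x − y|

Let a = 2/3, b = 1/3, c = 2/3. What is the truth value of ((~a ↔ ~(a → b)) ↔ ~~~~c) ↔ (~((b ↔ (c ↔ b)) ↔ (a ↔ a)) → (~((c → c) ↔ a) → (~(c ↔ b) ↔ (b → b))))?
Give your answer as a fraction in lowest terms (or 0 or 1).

~a = ~2/3 = 1/3
a → b = 2/3 → 1/3 = 2/3
~(a → b) = ~2/3 = 1/3
~a ↔ ~(a → b) = 1/3 ↔ 1/3 = 1
~c = ~2/3 = 1/3
~~c = ~1/3 = 2/3
~~~c = ~2/3 = 1/3
~~~~c = ~1/3 = 2/3
(~a ↔ ~(a → b)) ↔ ~~~~c = 1 ↔ 2/3 = 2/3
c ↔ b = 2/3 ↔ 1/3 = 2/3
b ↔ (c ↔ b) = 1/3 ↔ 2/3 = 2/3
a ↔ a = 2/3 ↔ 2/3 = 1
(b ↔ (c ↔ b)) ↔ (a ↔ a) = 2/3 ↔ 1 = 2/3
~((b ↔ (c ↔ b)) ↔ (a ↔ a)) = ~2/3 = 1/3
c → c = 2/3 → 2/3 = 1
(c → c) ↔ a = 1 ↔ 2/3 = 2/3
~((c → c) ↔ a) = ~2/3 = 1/3
c ↔ b = 2/3 ↔ 1/3 = 2/3
~(c ↔ b) = ~2/3 = 1/3
b → b = 1/3 → 1/3 = 1
~(c ↔ b) ↔ (b → b) = 1/3 ↔ 1 = 1/3
~((c → c) ↔ a) → (~(c ↔ b) ↔ (b → b)) = 1/3 → 1/3 = 1
~((b ↔ (c ↔ b)) ↔ (a ↔ a)) → (~((c → c) ↔ a) → (~(c ↔ b) ↔ (b → b))) = 1/3 → 1 = 1
((~a ↔ ~(a → b)) ↔ ~~~~c) ↔ (~((b ↔ (c ↔ b)) ↔ (a ↔ a)) → (~((c → c) ↔ a) → (~(c ↔ b) ↔ (b → b)))) = 2/3 ↔ 1 = 2/3

2/3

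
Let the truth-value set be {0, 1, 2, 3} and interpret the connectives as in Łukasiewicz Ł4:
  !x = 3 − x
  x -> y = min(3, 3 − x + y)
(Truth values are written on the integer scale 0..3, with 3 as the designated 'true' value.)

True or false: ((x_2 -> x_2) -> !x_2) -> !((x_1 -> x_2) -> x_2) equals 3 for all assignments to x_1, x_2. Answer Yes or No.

No

Counterexample: take x_1 = 1, x_2 = 0.
x_2 -> x_2 = 0 -> 0 = 3
!x_2 = !0 = 3
(x_2 -> x_2) -> !x_2 = 3 -> 3 = 3
x_1 -> x_2 = 1 -> 0 = 2
(x_1 -> x_2) -> x_2 = 2 -> 0 = 1
!((x_1 -> x_2) -> x_2) = !1 = 2
((x_2 -> x_2) -> !x_2) -> !((x_1 -> x_2) -> x_2) = 3 -> 2 = 2
This gives 2 ≠ 3.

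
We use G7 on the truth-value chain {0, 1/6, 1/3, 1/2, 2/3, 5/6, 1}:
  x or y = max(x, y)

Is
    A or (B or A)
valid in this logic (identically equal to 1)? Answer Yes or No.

No

Counterexample: take A = 0, B = 0.
B or A = 0 or 0 = 0
A or (B or A) = 0 or 0 = 0
This gives 0 ≠ 1.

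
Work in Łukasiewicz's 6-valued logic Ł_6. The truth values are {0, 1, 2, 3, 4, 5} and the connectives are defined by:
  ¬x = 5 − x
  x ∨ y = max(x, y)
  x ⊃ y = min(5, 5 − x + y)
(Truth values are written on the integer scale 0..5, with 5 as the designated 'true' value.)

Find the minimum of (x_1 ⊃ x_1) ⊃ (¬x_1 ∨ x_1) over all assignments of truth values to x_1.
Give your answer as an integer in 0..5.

3

Take x_1 = 2:
x_1 ⊃ x_1 = 2 ⊃ 2 = 5
¬x_1 = ¬2 = 3
¬x_1 ∨ x_1 = 3 ∨ 2 = 3
(x_1 ⊃ x_1) ⊃ (¬x_1 ∨ x_1) = 5 ⊃ 3 = 3
No assignment yields a value below 3, so this is the minimum.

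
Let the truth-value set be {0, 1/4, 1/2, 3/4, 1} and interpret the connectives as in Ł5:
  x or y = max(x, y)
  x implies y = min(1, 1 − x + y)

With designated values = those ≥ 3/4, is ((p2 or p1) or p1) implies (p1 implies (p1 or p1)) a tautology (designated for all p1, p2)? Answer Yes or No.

Yes

At p1 = 0, p2 = 1/4, for instance:
p2 or p1 = 1/4 or 0 = 1/4
(p2 or p1) or p1 = 1/4 or 0 = 1/4
p1 or p1 = 0 or 0 = 0
p1 implies (p1 or p1) = 0 implies 0 = 1
((p2 or p1) or p1) implies (p1 implies (p1 or p1)) = 1/4 implies 1 = 1
and checking the remaining 24 assignments likewise gives ≥ 3/4 in every case.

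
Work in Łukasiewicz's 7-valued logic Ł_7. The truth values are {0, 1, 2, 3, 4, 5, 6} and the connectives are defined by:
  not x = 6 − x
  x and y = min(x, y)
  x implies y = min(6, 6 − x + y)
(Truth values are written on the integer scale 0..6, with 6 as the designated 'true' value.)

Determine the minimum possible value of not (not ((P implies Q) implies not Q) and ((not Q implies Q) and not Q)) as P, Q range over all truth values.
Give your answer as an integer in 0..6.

Take P = 0, Q = 3:
P implies Q = 0 implies 3 = 6
not Q = not 3 = 3
(P implies Q) implies not Q = 6 implies 3 = 3
not ((P implies Q) implies not Q) = not 3 = 3
not Q = not 3 = 3
not Q implies Q = 3 implies 3 = 6
not Q = not 3 = 3
(not Q implies Q) and not Q = 6 and 3 = 3
not ((P implies Q) implies not Q) and ((not Q implies Q) and not Q) = 3 and 3 = 3
not (not ((P implies Q) implies not Q) and ((not Q implies Q) and not Q)) = not 3 = 3
No assignment yields a value below 3, so this is the minimum.

3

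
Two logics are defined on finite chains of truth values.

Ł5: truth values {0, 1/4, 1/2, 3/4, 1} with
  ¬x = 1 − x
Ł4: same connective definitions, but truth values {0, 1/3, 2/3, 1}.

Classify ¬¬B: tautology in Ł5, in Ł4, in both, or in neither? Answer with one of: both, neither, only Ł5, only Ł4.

neither

In Ł5: at B = 0 the value is 0 — not a tautology.
In Ł4: at B = 0 the value is 0 — not a tautology.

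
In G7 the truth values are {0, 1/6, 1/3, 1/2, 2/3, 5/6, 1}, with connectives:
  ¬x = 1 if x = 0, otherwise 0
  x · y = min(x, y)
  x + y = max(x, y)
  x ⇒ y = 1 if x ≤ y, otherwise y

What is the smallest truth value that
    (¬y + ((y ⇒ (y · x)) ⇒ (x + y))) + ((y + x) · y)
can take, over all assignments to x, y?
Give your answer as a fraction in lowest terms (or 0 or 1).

Take x = 1/6, y = 1/6:
¬y = ¬1/6 = 0
y · x = 1/6 · 1/6 = 1/6
y ⇒ (y · x) = 1/6 ⇒ 1/6 = 1
x + y = 1/6 + 1/6 = 1/6
(y ⇒ (y · x)) ⇒ (x + y) = 1 ⇒ 1/6 = 1/6
¬y + ((y ⇒ (y · x)) ⇒ (x + y)) = 0 + 1/6 = 1/6
y + x = 1/6 + 1/6 = 1/6
(y + x) · y = 1/6 · 1/6 = 1/6
(¬y + ((y ⇒ (y · x)) ⇒ (x + y))) + ((y + x) · y) = 1/6 + 1/6 = 1/6
No assignment yields a value below 1/6, so this is the minimum.

1/6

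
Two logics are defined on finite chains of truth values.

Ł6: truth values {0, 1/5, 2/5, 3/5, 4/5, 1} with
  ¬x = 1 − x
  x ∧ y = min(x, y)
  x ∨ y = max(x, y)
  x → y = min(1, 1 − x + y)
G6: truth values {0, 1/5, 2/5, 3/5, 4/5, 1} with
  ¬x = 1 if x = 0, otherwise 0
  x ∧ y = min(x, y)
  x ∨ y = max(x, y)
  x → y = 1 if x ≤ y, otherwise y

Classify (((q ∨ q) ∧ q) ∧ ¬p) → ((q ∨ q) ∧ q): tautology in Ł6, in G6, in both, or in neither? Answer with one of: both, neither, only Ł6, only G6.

both

In Ł6: every assignment gives 1 — tautology.
In G6: every assignment gives 1 — tautology.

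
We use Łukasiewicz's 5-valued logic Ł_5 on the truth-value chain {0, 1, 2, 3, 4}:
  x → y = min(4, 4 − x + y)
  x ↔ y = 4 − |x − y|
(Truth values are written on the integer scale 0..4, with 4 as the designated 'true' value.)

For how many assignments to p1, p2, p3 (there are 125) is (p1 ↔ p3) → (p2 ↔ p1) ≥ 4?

79

value 4: 79 assignments (counts)
value 3: 24 assignments
value 2: 14 assignments
value 1: 6 assignments
value 0: 2 assignments
So 79 of the 125 assignments meet the threshold.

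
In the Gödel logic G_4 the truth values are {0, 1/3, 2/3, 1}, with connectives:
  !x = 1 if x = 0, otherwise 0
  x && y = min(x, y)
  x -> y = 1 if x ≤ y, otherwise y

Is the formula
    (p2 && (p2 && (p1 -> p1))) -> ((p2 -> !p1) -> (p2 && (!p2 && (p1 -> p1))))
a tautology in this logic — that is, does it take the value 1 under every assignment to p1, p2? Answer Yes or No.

Counterexample: take p1 = 0, p2 = 1/3.
p1 -> p1 = 0 -> 0 = 1
p2 && (p1 -> p1) = 1/3 && 1 = 1/3
p2 && (p2 && (p1 -> p1)) = 1/3 && 1/3 = 1/3
!p1 = !0 = 1
p2 -> !p1 = 1/3 -> 1 = 1
!p2 = !1/3 = 0
p1 -> p1 = 0 -> 0 = 1
!p2 && (p1 -> p1) = 0 && 1 = 0
p2 && (!p2 && (p1 -> p1)) = 1/3 && 0 = 0
(p2 -> !p1) -> (p2 && (!p2 && (p1 -> p1))) = 1 -> 0 = 0
(p2 && (p2 && (p1 -> p1))) -> ((p2 -> !p1) -> (p2 && (!p2 && (p1 -> p1)))) = 1/3 -> 0 = 0
This gives 0 ≠ 1.

No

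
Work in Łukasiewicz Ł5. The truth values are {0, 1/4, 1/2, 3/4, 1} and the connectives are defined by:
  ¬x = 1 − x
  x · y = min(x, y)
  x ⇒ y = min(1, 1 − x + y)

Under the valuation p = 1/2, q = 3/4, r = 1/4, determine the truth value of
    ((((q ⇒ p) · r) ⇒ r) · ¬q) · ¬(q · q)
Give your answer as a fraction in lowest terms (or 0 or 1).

q ⇒ p = 3/4 ⇒ 1/2 = 3/4
(q ⇒ p) · r = 3/4 · 1/4 = 1/4
((q ⇒ p) · r) ⇒ r = 1/4 ⇒ 1/4 = 1
¬q = ¬3/4 = 1/4
(((q ⇒ p) · r) ⇒ r) · ¬q = 1 · 1/4 = 1/4
q · q = 3/4 · 3/4 = 3/4
¬(q · q) = ¬3/4 = 1/4
((((q ⇒ p) · r) ⇒ r) · ¬q) · ¬(q · q) = 1/4 · 1/4 = 1/4

1/4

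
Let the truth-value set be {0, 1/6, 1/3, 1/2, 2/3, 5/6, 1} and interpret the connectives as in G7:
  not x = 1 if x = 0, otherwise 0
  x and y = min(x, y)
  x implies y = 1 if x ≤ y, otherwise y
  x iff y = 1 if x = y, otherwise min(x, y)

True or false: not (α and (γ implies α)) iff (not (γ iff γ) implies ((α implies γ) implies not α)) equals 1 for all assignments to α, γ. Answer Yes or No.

Counterexample: take α = 1/6, γ = 0.
γ implies α = 0 implies 1/6 = 1
α and (γ implies α) = 1/6 and 1 = 1/6
not (α and (γ implies α)) = not 1/6 = 0
γ iff γ = 0 iff 0 = 1
not (γ iff γ) = not 1 = 0
α implies γ = 1/6 implies 0 = 0
not α = not 1/6 = 0
(α implies γ) implies not α = 0 implies 0 = 1
not (γ iff γ) implies ((α implies γ) implies not α) = 0 implies 1 = 1
not (α and (γ implies α)) iff (not (γ iff γ) implies ((α implies γ) implies not α)) = 0 iff 1 = 0
This gives 0 ≠ 1.

No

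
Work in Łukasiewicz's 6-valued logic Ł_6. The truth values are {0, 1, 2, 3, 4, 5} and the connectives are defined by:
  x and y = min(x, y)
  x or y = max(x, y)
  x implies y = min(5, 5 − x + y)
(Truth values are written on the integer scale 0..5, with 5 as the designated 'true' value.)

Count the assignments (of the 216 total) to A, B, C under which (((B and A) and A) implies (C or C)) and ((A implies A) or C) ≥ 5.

value 5: 161 assignments (counts)
value 4: 25 assignments
value 3: 16 assignments
value 2: 9 assignments
value 1: 4 assignments
value 0: 1 assignment
So 161 of the 216 assignments meet the threshold.

161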